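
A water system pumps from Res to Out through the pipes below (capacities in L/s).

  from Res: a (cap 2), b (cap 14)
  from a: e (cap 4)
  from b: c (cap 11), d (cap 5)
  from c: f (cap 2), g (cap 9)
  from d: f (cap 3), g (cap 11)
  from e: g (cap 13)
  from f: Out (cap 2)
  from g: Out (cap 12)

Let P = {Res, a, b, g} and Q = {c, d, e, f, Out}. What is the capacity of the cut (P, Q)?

32

Edges leaving {Res, a, b, g}: a→e (4), b→c (11), b→d (5), g→Out (12).
Cut capacity = 4 + 11 + 5 + 12 = 32.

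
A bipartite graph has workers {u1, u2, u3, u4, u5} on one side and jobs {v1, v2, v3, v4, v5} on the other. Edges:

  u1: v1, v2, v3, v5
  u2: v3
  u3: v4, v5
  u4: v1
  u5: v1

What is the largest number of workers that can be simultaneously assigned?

4

Unit-capacity flow: source→left, listed edges, right→sink; max matching = max flow.
Augmenting path u1→v1 (+1); matched 1.
Augmenting path u2→v3 (+1); matched 2.
Augmenting path u3→v4 (+1); matched 3.
Augmenting path u4→v1→u1→v2 (+1); matched 4.
No augmenting path remains; maximum matching = 4.
König certificate: {u1, u2, u3, v1} is a vertex cover of size 4 (every listed pair touches it), so no matching can be larger.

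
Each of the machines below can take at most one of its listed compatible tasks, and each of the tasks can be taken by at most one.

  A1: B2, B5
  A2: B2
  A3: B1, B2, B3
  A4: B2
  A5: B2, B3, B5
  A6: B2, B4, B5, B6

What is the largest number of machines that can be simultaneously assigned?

Unit-capacity flow: source→left, listed edges, right→sink; max matching = max flow.
Augmenting path A1→B2 (+1); matched 1.
Augmenting path A3→B1 (+1); matched 2.
Augmenting path A5→B3 (+1); matched 3.
Augmenting path A6→B4 (+1); matched 4.
Augmenting path A2→B2→A1→B5 (+1); matched 5.
No augmenting path remains; maximum matching = 5.
König certificate: {A1, A3, A5, A6, B2} is a vertex cover of size 5 (every listed pair touches it), so no matching can be larger.

5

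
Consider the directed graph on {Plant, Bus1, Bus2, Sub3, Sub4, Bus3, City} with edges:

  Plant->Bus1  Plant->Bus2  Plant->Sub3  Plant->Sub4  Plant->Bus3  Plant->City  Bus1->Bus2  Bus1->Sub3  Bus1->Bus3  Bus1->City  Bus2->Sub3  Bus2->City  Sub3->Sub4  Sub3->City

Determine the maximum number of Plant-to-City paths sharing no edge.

4

Assign every edge capacity 1; by Menger, the answer equals the max flow.
Path Plant→City (+1); total 1.
Path Plant→Bus1→City (+1); total 2.
Path Plant→Bus2→City (+1); total 3.
Path Plant→Sub3→City (+1); total 4.
No residual Plant→City path; max flow = 4.
Certifying cut of size 4: {Plant→Bus1, Plant→Bus2, Plant→City, Plant→Sub3}.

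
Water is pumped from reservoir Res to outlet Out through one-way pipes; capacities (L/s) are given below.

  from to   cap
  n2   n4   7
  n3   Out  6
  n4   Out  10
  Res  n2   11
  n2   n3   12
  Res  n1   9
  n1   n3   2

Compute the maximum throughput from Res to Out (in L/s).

13

Augment Res→n1→n3→Out: bottleneck 2, flow now 2.
Augment Res→n2→n3→Out: bottleneck 4, flow now 6.
Augment Res→n2→n4→Out: bottleneck 7, flow now 13.
No augmenting path remains; maximum flow = 13.
In the residual graph, reachable from Res: {Res, n1}.
Min-cut edges: Res→n2 (11), n1→n3 (2); capacity 11 + 2 = 13.
This cut is saturated, so no flow can exceed 13.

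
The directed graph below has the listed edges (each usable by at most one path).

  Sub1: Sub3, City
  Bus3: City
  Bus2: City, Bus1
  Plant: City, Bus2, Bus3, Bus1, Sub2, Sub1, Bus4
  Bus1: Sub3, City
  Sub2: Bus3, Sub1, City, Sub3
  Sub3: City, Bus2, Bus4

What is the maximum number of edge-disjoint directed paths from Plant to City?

6

Assign every edge capacity 1; by Menger, the answer equals the max flow.
Path Plant→City (+1); total 1.
Path Plant→Sub1→City (+1); total 2.
Path Plant→Bus3→City (+1); total 3.
Path Plant→Bus2→City (+1); total 4.
Path Plant→Bus1→City (+1); total 5.
Path Plant→Sub2→City (+1); total 6.
No residual Plant→City path; max flow = 6.
Certifying cut of size 6: {Plant→Bus1, Plant→Bus2, Plant→Bus3, Plant→City, Plant→Sub1, Plant→Sub2}.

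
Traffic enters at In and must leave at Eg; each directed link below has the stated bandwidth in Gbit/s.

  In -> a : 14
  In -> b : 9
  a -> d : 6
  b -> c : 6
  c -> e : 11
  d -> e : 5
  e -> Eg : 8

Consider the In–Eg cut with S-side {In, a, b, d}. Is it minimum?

Given cut capacity: 6 + 5 = 11.
Augment In→a→d→e→Eg: bottleneck 5, flow now 5.
Augment In→b→c→e→Eg: bottleneck 3, flow now 8.
No augmenting path remains; maximum flow = 8.
In the residual graph, reachable from In: {In, a, b, c, d, e}.
Min-cut edges: e→Eg (8); capacity 8 = 8.
Cut capacity 11 exceeds the max flow 8, so it is not minimum.

No — its capacity is 11, but the minimum cut has capacity 8.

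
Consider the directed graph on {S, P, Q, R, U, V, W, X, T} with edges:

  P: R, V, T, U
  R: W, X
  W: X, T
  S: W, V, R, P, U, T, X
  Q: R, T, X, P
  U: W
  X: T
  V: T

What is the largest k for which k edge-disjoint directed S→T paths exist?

Assign every edge capacity 1; by Menger, the answer equals the max flow.
Path S→T (+1); total 1.
Path S→P→T (+1); total 2.
Path S→V→T (+1); total 3.
Path S→W→T (+1); total 4.
Path S→X→T (+1); total 5.
No residual S→T path; max flow = 5.
Certifying cut of size 5: {S→P, S→T, S→V, W→T, X→T}.

5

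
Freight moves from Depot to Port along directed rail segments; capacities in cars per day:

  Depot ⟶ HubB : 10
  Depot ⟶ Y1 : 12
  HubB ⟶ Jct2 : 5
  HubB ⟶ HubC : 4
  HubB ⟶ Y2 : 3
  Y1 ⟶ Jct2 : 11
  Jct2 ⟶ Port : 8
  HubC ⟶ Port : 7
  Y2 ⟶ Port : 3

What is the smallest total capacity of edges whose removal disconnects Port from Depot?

Augment Depot→HubB→Jct2→Port: bottleneck 5, flow now 5.
Augment Depot→HubB→HubC→Port: bottleneck 4, flow now 9.
Augment Depot→HubB→Y2→Port: bottleneck 1, flow now 10.
Augment Depot→Y1→Jct2→Port: bottleneck 3, flow now 13.
Augment Depot→Y1→Jct2→HubB→Y2→Port: bottleneck 2, flow now 15. (uses reverse residual edge)
No augmenting path remains; maximum flow = 15.
By max-flow min-cut, the minimum cut capacity equals the max flow.
In the residual graph, reachable from Depot: {Depot, HubB, Y1, Jct2}.
Min-cut edges: HubB→HubC (4), HubB→Y2 (3), Jct2→Port (8); capacity 4 + 3 + 8 = 15.

15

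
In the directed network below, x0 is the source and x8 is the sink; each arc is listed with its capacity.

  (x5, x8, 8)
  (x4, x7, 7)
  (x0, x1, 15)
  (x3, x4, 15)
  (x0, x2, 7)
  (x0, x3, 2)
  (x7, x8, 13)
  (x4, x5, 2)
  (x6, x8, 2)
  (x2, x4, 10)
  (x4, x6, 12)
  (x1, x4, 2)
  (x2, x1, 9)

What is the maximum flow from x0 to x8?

Augment x0→x1→x4→x5→x8: bottleneck 2, flow now 2.
Augment x0→x2→x4→x6→x8: bottleneck 2, flow now 4.
Augment x0→x2→x4→x7→x8: bottleneck 5, flow now 9.
Augment x0→x3→x4→x7→x8: bottleneck 2, flow now 11.
No augmenting path remains; maximum flow = 11.
In the residual graph, reachable from x0: {x0, x1}.
Min-cut edges: x0→x2 (7), x0→x3 (2), x1→x4 (2); capacity 7 + 2 + 2 = 11.
This cut is saturated, so no flow can exceed 11.

11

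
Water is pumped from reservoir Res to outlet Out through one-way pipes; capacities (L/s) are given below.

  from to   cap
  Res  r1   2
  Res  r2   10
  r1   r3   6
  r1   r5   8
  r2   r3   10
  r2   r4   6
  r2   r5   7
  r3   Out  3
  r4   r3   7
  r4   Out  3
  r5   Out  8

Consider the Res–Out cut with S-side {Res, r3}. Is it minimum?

No — its capacity is 15, but the minimum cut has capacity 12.

Given cut capacity: 2 + 10 + 3 = 15.
Augment Res→r1→r3→Out: bottleneck 2, flow now 2.
Augment Res→r2→r3→Out: bottleneck 1, flow now 3.
Augment Res→r2→r4→Out: bottleneck 3, flow now 6.
Augment Res→r2→r5→Out: bottleneck 6, flow now 12.
No augmenting path remains; maximum flow = 12.
In the residual graph, reachable from Res: {Res}.
Min-cut edges: Res→r1 (2), Res→r2 (10); capacity 2 + 10 = 12.
Cut capacity 15 exceeds the max flow 12, so it is not minimum.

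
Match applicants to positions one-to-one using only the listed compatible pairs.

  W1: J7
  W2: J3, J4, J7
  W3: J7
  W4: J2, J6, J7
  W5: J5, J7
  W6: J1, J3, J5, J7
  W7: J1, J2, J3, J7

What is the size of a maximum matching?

6

Unit-capacity flow: source→left, listed edges, right→sink; max matching = max flow.
Augmenting path W1→J7 (+1); matched 1.
Augmenting path W2→J3 (+1); matched 2.
Augmenting path W4→J2 (+1); matched 3.
Augmenting path W5→J5 (+1); matched 4.
Augmenting path W6→J1 (+1); matched 5.
Augmenting path W7→J2→W4→J6 (+1); matched 6.
No augmenting path remains; maximum matching = 6.
König certificate: {W2, W4, W5, W6, W7, J7} is a vertex cover of size 6 (every listed pair touches it), so no matching can be larger.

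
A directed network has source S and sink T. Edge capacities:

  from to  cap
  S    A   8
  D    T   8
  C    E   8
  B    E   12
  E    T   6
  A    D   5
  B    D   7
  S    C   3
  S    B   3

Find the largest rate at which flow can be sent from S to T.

11

Augment S→A→D→T: bottleneck 5, flow now 5.
Augment S→B→D→T: bottleneck 3, flow now 8.
Augment S→C→E→T: bottleneck 3, flow now 11.
No augmenting path remains; maximum flow = 11.
In the residual graph, reachable from S: {S, A}.
Min-cut edges: S→B (3), S→C (3), A→D (5); capacity 3 + 3 + 5 = 11.
This cut is saturated, so no flow can exceed 11.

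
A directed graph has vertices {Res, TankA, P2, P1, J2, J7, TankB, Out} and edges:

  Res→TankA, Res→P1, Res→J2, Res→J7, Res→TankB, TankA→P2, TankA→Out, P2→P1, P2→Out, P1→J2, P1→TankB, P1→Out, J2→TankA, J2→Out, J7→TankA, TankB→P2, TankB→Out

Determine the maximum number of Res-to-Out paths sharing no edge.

Assign every edge capacity 1; by Menger, the answer equals the max flow.
Path Res→TankA→Out (+1); total 1.
Path Res→P1→Out (+1); total 2.
Path Res→J2→Out (+1); total 3.
Path Res→TankB→Out (+1); total 4.
Path Res→J7→TankA→P2→Out (+1); total 5.
No residual Res→Out path; max flow = 5.
Certifying cut of size 5: {Res→J2, Res→J7, Res→P1, Res→TankA, Res→TankB}.

5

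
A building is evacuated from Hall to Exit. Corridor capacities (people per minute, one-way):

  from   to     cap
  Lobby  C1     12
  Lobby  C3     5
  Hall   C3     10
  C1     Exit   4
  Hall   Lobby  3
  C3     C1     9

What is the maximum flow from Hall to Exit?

4

Augment Hall→Lobby→C1→Exit: bottleneck 3, flow now 3.
Augment Hall→C3→C1→Exit: bottleneck 1, flow now 4.
No augmenting path remains; maximum flow = 4.
In the residual graph, reachable from Hall: {Hall, Lobby, C3, C1}.
Min-cut edges: C1→Exit (4); capacity 4 = 4.
This cut is saturated, so no flow can exceed 4.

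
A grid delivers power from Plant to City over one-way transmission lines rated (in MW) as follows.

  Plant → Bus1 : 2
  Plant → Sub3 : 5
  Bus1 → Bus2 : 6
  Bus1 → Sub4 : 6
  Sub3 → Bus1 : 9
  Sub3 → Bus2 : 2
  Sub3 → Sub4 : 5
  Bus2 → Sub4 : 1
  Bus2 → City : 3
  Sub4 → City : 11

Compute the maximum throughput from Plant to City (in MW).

7

Augment Plant→Bus1→Bus2→City: bottleneck 2, flow now 2.
Augment Plant→Sub3→Bus2→City: bottleneck 1, flow now 3.
Augment Plant→Sub3→Sub4→City: bottleneck 4, flow now 7.
No augmenting path remains; maximum flow = 7.
In the residual graph, reachable from Plant: {Plant}.
Min-cut edges: Plant→Bus1 (2), Plant→Sub3 (5); capacity 2 + 5 = 7.
This cut is saturated, so no flow can exceed 7.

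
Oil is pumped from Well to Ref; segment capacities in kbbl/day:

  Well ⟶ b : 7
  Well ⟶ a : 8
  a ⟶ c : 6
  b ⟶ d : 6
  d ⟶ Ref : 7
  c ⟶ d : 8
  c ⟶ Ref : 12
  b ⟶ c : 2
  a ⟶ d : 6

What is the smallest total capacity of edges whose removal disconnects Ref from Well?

15

Augment Well→a→c→Ref: bottleneck 6, flow now 6.
Augment Well→a→d→Ref: bottleneck 2, flow now 8.
Augment Well→b→c→Ref: bottleneck 2, flow now 10.
Augment Well→b→d→Ref: bottleneck 5, flow now 15.
No augmenting path remains; maximum flow = 15.
By max-flow min-cut, the minimum cut capacity equals the max flow.
In the residual graph, reachable from Well: {Well}.
Min-cut edges: Well→a (8), Well→b (7); capacity 8 + 7 = 15.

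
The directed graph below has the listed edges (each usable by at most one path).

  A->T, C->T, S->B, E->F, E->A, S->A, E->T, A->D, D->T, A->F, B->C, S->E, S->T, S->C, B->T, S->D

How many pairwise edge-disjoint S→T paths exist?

6

Assign every edge capacity 1; by Menger, the answer equals the max flow.
Path S→T (+1); total 1.
Path S→A→T (+1); total 2.
Path S→B→T (+1); total 3.
Path S→C→T (+1); total 4.
Path S→D→T (+1); total 5.
Path S→E→T (+1); total 6.
No residual S→T path; max flow = 6.
Certifying cut of size 6: {S→A, S→B, S→C, S→D, S→E, S→T}.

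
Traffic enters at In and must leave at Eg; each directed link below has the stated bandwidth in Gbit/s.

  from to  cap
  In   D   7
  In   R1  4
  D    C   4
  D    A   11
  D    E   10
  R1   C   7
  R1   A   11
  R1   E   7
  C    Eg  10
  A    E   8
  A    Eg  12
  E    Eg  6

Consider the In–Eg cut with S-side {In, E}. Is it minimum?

Given cut capacity: 7 + 4 + 6 = 17.
Augment In→D→C→Eg: bottleneck 4, flow now 4.
Augment In→D→A→Eg: bottleneck 3, flow now 7.
Augment In→R1→C→Eg: bottleneck 4, flow now 11.
No augmenting path remains; maximum flow = 11.
In the residual graph, reachable from In: {In}.
Min-cut edges: In→D (7), In→R1 (4); capacity 7 + 4 = 11.
Cut capacity 17 exceeds the max flow 11, so it is not minimum.

No — its capacity is 17, but the minimum cut has capacity 11.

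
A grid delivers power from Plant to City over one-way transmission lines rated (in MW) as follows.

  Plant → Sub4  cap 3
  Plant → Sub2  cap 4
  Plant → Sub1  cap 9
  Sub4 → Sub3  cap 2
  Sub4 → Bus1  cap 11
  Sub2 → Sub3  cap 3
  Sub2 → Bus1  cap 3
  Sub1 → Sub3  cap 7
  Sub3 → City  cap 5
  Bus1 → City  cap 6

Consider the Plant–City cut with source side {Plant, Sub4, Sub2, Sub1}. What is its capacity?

Edges leaving {Plant, Sub4, Sub2, Sub1}: Sub4→Sub3 (2), Sub4→Bus1 (11), Sub2→Sub3 (3), Sub2→Bus1 (3), Sub1→Sub3 (7).
Cut capacity = 2 + 11 + 3 + 3 + 7 = 26.

26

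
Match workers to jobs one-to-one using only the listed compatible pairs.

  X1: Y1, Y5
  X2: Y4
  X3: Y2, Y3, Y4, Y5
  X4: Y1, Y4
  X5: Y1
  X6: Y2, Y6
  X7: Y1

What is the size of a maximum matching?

Unit-capacity flow: source→left, listed edges, right→sink; max matching = max flow.
Augmenting path X1→Y1 (+1); matched 1.
Augmenting path X2→Y4 (+1); matched 2.
Augmenting path X3→Y2 (+1); matched 3.
Augmenting path X6→Y6 (+1); matched 4.
Augmenting path X4→Y1→X1→Y5 (+1); matched 5.
No augmenting path remains; maximum matching = 5.
König certificate: {X1, X3, X6, Y1, Y4} is a vertex cover of size 5 (every listed pair touches it), so no matching can be larger.

5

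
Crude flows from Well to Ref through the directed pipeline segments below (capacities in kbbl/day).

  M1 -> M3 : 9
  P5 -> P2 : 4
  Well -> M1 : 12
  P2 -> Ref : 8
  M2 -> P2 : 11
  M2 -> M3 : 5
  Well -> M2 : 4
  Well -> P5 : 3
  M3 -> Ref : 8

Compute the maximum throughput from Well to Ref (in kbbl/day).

Augment Well→M2→P2→Ref: bottleneck 4, flow now 4.
Augment Well→P5→P2→Ref: bottleneck 3, flow now 7.
Augment Well→M1→M3→Ref: bottleneck 8, flow now 15.
No augmenting path remains; maximum flow = 15.
In the residual graph, reachable from Well: {Well, M1, M3}.
Min-cut edges: Well→M2 (4), Well→P5 (3), M3→Ref (8); capacity 4 + 3 + 8 = 15.
This cut is saturated, so no flow can exceed 15.

15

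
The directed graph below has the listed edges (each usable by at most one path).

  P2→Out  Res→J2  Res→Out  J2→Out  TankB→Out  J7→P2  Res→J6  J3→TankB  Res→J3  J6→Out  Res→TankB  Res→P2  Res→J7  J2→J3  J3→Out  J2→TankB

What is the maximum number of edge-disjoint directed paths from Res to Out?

Assign every edge capacity 1; by Menger, the answer equals the max flow.
Path Res→Out (+1); total 1.
Path Res→J2→Out (+1); total 2.
Path Res→J3→Out (+1); total 3.
Path Res→P2→Out (+1); total 4.
Path Res→TankB→Out (+1); total 5.
Path Res→J6→Out (+1); total 6.
No residual Res→Out path; max flow = 6.
Certifying cut of size 6: {P2→Out, Res→J2, Res→J3, Res→J6, Res→Out, Res→TankB}.

6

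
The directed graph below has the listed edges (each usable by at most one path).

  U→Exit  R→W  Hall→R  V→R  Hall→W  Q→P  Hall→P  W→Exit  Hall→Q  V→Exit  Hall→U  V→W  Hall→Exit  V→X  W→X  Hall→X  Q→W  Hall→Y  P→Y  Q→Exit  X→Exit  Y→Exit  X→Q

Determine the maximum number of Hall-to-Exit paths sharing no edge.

6

Assign every edge capacity 1; by Menger, the answer equals the max flow.
Path Hall→Exit (+1); total 1.
Path Hall→Q→Exit (+1); total 2.
Path Hall→U→Exit (+1); total 3.
Path Hall→W→Exit (+1); total 4.
Path Hall→X→Exit (+1); total 5.
Path Hall→Y→Exit (+1); total 6.
No residual Hall→Exit path; max flow = 6.
Certifying cut of size 6: {Hall→Exit, Hall→U, Q→Exit, W→Exit, X→Exit, Y→Exit}.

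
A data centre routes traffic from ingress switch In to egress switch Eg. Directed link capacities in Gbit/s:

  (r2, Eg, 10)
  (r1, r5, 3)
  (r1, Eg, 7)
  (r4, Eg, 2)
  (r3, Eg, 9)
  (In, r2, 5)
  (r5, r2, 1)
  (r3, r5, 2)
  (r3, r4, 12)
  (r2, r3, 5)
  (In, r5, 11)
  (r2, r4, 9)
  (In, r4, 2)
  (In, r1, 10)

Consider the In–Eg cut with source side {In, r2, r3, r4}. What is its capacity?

44

Edges leaving {In, r2, r3, r4}: In→r1 (10), In→r5 (11), r2→Eg (10), r3→r5 (2), r3→Eg (9), r4→Eg (2).
Cut capacity = 10 + 11 + 10 + 2 + 9 + 2 = 44.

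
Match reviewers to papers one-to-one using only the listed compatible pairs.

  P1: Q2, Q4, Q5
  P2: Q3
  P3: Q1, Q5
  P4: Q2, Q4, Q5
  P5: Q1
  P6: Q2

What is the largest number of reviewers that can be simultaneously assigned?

5

Unit-capacity flow: source→left, listed edges, right→sink; max matching = max flow.
Augmenting path P1→Q2 (+1); matched 1.
Augmenting path P2→Q3 (+1); matched 2.
Augmenting path P3→Q1 (+1); matched 3.
Augmenting path P4→Q4 (+1); matched 4.
Augmenting path P5→Q1→P3→Q5 (+1); matched 5.
No augmenting path remains; maximum matching = 5.
König certificate: {P2, Q1, Q2, Q4, Q5} is a vertex cover of size 5 (every listed pair touches it), so no matching can be larger.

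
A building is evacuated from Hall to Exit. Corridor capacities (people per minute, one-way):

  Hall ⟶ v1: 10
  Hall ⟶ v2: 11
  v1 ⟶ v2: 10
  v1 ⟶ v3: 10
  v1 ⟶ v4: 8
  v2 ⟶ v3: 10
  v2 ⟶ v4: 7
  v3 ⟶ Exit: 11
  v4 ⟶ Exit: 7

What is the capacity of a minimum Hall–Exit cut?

18

Augment Hall→v1→v3→Exit: bottleneck 10, flow now 10.
Augment Hall→v2→v3→Exit: bottleneck 1, flow now 11.
Augment Hall→v2→v4→Exit: bottleneck 7, flow now 18.
No augmenting path remains; maximum flow = 18.
By max-flow min-cut, the minimum cut capacity equals the max flow.
In the residual graph, reachable from Hall: {Hall, v1, v2, v3, v4}.
Min-cut edges: v3→Exit (11), v4→Exit (7); capacity 11 + 7 = 18.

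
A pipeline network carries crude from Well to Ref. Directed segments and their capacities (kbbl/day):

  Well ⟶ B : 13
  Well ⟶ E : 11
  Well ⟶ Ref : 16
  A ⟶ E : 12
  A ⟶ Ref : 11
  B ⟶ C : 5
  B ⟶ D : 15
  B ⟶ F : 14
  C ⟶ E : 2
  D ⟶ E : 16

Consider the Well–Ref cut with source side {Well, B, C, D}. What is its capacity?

59

Edges leaving {Well, B, C, D}: Well→E (11), Well→Ref (16), B→F (14), C→E (2), D→E (16).
Cut capacity = 11 + 16 + 14 + 2 + 16 = 59.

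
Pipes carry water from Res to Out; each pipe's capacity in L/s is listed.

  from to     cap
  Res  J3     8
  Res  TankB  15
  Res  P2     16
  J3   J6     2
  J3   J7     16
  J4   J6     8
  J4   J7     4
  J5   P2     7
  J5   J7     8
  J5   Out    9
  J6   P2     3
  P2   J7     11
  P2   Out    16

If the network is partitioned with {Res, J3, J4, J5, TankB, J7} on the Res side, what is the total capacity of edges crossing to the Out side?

Edges leaving {Res, J3, J4, J5, TankB, J7}: Res→P2 (16), J3→J6 (2), J4→J6 (8), J5→P2 (7), J5→Out (9).
Cut capacity = 16 + 2 + 8 + 7 + 9 = 42.

42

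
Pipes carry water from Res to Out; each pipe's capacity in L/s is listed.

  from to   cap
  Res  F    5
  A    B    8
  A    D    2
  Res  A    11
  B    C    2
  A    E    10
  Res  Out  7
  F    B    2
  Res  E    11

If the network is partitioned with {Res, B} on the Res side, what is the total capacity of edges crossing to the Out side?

Edges leaving {Res, B}: Res→A (11), Res→E (11), Res→F (5), Res→Out (7), B→C (2).
Cut capacity = 11 + 11 + 5 + 7 + 2 = 36.

36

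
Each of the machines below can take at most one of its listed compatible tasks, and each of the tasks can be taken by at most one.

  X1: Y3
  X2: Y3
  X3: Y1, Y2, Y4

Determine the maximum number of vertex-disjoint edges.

Unit-capacity flow: source→left, listed edges, right→sink; max matching = max flow.
Augmenting path X1→Y3 (+1); matched 1.
Augmenting path X3→Y1 (+1); matched 2.
No augmenting path remains; maximum matching = 2.
König certificate: {X3, Y3} is a vertex cover of size 2 (every listed pair touches it), so no matching can be larger.

2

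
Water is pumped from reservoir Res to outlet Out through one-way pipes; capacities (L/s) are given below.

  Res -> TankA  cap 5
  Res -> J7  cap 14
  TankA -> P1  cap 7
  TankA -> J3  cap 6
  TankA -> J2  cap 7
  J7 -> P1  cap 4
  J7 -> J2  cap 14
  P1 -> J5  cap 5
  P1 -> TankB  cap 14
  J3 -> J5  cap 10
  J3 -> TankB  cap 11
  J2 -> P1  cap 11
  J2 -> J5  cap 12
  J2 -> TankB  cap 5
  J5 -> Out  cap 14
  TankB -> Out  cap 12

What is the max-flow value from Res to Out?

19

Augment Res→TankA→P1→J5→Out: bottleneck 5, flow now 5.
Augment Res→J7→P1→TankB→Out: bottleneck 4, flow now 9.
Augment Res→J7→J2→J5→Out: bottleneck 9, flow now 18.
Augment Res→J7→J2→TankB→Out: bottleneck 1, flow now 19.
No augmenting path remains; maximum flow = 19.
In the residual graph, reachable from Res: {Res}.
Min-cut edges: Res→TankA (5), Res→J7 (14); capacity 5 + 14 = 19.
This cut is saturated, so no flow can exceed 19.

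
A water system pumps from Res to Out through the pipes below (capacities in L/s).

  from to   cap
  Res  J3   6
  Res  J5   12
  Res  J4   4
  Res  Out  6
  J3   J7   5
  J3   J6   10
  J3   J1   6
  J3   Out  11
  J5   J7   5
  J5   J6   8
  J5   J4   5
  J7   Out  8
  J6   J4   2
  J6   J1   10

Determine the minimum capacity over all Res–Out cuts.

17

Augment Res→Out: bottleneck 6, flow now 6.
Augment Res→J3→Out: bottleneck 6, flow now 12.
Augment Res→J5→J7→Out: bottleneck 5, flow now 17.
No augmenting path remains; maximum flow = 17.
By max-flow min-cut, the minimum cut capacity equals the max flow.
In the residual graph, reachable from Res: {Res, J5, J6, J4, J1}.
Min-cut edges: Res→J3 (6), Res→Out (6), J5→J7 (5); capacity 6 + 6 + 5 = 17.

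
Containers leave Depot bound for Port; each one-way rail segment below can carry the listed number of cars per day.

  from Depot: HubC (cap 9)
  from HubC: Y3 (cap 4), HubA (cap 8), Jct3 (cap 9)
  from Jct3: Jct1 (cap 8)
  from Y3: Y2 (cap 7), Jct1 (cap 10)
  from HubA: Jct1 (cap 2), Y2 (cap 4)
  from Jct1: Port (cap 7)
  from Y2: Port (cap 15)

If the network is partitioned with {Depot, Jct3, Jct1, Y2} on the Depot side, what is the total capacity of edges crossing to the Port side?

Edges leaving {Depot, Jct3, Jct1, Y2}: Depot→HubC (9), Jct1→Port (7), Y2→Port (15).
Cut capacity = 9 + 7 + 15 = 31.

31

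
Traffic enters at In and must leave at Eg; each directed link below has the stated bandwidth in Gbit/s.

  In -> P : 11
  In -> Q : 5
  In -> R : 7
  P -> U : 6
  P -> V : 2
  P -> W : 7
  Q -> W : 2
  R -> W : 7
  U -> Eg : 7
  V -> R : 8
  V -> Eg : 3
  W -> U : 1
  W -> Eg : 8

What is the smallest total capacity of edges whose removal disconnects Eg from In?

17

Augment In→P→U→Eg: bottleneck 6, flow now 6.
Augment In→P→V→Eg: bottleneck 2, flow now 8.
Augment In→P→W→Eg: bottleneck 3, flow now 11.
Augment In→Q→W→Eg: bottleneck 2, flow now 13.
Augment In→R→W→Eg: bottleneck 3, flow now 16.
Augment In→R→W→U→Eg: bottleneck 1, flow now 17.
No augmenting path remains; maximum flow = 17.
By max-flow min-cut, the minimum cut capacity equals the max flow.
In the residual graph, reachable from In: {In, P, Q, R, W}.
Min-cut edges: P→U (6), P→V (2), W→U (1), W→Eg (8); capacity 6 + 2 + 1 + 8 = 17.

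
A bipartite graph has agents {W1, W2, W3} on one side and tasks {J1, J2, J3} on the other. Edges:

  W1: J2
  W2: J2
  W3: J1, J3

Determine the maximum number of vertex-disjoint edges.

2

Unit-capacity flow: source→left, listed edges, right→sink; max matching = max flow.
Augmenting path W1→J2 (+1); matched 1.
Augmenting path W3→J1 (+1); matched 2.
No augmenting path remains; maximum matching = 2.
König certificate: {W3, J2} is a vertex cover of size 2 (every listed pair touches it), so no matching can be larger.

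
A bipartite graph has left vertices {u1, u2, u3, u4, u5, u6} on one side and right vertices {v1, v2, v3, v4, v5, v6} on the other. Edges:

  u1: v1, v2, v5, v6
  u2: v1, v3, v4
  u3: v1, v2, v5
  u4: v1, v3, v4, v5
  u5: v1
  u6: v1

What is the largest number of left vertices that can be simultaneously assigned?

Unit-capacity flow: source→left, listed edges, right→sink; max matching = max flow.
Augmenting path u1→v1 (+1); matched 1.
Augmenting path u2→v3 (+1); matched 2.
Augmenting path u3→v2 (+1); matched 3.
Augmenting path u4→v4 (+1); matched 4.
Augmenting path u5→v1→u1→v5 (+1); matched 5.
No augmenting path remains; maximum matching = 5.
König certificate: {u1, u2, u3, u4, v1} is a vertex cover of size 5 (every listed pair touches it), so no matching can be larger.

5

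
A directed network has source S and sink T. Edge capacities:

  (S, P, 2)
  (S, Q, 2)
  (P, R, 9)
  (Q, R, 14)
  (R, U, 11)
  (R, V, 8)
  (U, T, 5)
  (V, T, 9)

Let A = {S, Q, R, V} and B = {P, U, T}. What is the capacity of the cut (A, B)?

22

Edges leaving {S, Q, R, V}: S→P (2), R→U (11), V→T (9).
Cut capacity = 2 + 11 + 9 = 22.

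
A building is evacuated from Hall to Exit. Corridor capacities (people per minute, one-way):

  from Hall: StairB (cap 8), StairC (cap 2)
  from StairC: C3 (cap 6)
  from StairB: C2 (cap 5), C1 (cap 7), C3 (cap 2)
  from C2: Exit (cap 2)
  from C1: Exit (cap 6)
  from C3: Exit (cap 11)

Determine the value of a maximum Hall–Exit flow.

10

Augment Hall→StairC→C3→Exit: bottleneck 2, flow now 2.
Augment Hall→StairB→C2→Exit: bottleneck 2, flow now 4.
Augment Hall→StairB→C1→Exit: bottleneck 6, flow now 10.
No augmenting path remains; maximum flow = 10.
In the residual graph, reachable from Hall: {Hall}.
Min-cut edges: Hall→StairC (2), Hall→StairB (8); capacity 2 + 8 = 10.
This cut is saturated, so no flow can exceed 10.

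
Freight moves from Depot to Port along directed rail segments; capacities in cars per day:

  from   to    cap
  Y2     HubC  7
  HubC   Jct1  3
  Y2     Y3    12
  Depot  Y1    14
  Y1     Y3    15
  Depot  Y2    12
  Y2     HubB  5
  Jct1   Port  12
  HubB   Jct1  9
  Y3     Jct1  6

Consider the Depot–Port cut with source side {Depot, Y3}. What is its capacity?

32

Edges leaving {Depot, Y3}: Depot→Y1 (14), Depot→Y2 (12), Y3→Jct1 (6).
Cut capacity = 14 + 12 + 6 = 32.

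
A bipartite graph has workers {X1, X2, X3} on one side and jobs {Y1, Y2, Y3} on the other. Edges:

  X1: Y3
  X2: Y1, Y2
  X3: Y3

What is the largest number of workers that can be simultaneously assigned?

Unit-capacity flow: source→left, listed edges, right→sink; max matching = max flow.
Augmenting path X1→Y3 (+1); matched 1.
Augmenting path X2→Y1 (+1); matched 2.
No augmenting path remains; maximum matching = 2.
König certificate: {X2, Y3} is a vertex cover of size 2 (every listed pair touches it), so no matching can be larger.

2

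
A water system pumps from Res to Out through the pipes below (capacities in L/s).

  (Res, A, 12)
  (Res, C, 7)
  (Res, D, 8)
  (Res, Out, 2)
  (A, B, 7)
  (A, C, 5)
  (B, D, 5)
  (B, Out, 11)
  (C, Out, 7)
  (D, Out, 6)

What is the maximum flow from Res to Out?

Augment Res→Out: bottleneck 2, flow now 2.
Augment Res→C→Out: bottleneck 7, flow now 9.
Augment Res→D→Out: bottleneck 6, flow now 15.
Augment Res→A→B→Out: bottleneck 7, flow now 22.
No augmenting path remains; maximum flow = 22.
In the residual graph, reachable from Res: {Res, A, C, D}.
Min-cut edges: Res→Out (2), A→B (7), C→Out (7), D→Out (6); capacity 2 + 7 + 7 + 6 = 22.
This cut is saturated, so no flow can exceed 22.

22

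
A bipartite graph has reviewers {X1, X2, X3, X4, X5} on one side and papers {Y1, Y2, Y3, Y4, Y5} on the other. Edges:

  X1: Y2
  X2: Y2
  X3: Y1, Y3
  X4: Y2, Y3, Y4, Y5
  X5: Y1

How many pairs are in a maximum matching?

4

Unit-capacity flow: source→left, listed edges, right→sink; max matching = max flow.
Augmenting path X1→Y2 (+1); matched 1.
Augmenting path X3→Y1 (+1); matched 2.
Augmenting path X4→Y3 (+1); matched 3.
Augmenting path X5→Y1→X3→Y3→X4→Y4 (+1); matched 4.
No augmenting path remains; maximum matching = 4.
König certificate: {X3, X4, X5, Y2} is a vertex cover of size 4 (every listed pair touches it), so no matching can be larger.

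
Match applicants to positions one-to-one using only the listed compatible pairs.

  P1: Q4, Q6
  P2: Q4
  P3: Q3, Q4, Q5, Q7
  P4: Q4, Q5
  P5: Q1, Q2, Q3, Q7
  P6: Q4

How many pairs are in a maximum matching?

5

Unit-capacity flow: source→left, listed edges, right→sink; max matching = max flow.
Augmenting path P1→Q4 (+1); matched 1.
Augmenting path P3→Q3 (+1); matched 2.
Augmenting path P4→Q5 (+1); matched 3.
Augmenting path P5→Q1 (+1); matched 4.
Augmenting path P2→Q4→P1→Q6 (+1); matched 5.
No augmenting path remains; maximum matching = 5.
König certificate: {P1, P3, P4, P5, Q4} is a vertex cover of size 5 (every listed pair touches it), so no matching can be larger.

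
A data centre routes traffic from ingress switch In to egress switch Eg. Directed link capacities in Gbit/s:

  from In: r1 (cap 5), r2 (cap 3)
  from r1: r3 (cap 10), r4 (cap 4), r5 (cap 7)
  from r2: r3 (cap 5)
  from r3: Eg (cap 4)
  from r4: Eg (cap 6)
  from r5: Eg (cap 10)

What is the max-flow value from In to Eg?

Augment In→r1→r3→Eg: bottleneck 4, flow now 4.
Augment In→r1→r4→Eg: bottleneck 1, flow now 5.
Augment In→r2→r3→r1→r4→Eg: bottleneck 3, flow now 8. (uses reverse residual edge)
No augmenting path remains; maximum flow = 8.
In the residual graph, reachable from In: {In}.
Min-cut edges: In→r1 (5), In→r2 (3); capacity 5 + 3 = 8.
This cut is saturated, so no flow can exceed 8.

8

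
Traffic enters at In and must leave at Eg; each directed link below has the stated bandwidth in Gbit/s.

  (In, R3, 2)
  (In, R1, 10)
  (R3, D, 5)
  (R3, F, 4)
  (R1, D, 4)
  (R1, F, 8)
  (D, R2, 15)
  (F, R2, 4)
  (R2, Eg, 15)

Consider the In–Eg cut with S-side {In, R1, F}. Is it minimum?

Yes — it is a minimum cut (capacity 10).

Given cut capacity: 2 + 4 + 4 = 10.
Augment In→R3→D→R2→Eg: bottleneck 2, flow now 2.
Augment In→R1→D→R2→Eg: bottleneck 4, flow now 6.
Augment In→R1→F→R2→Eg: bottleneck 4, flow now 10.
No augmenting path remains; maximum flow = 10.
Cut capacity 10 equals the max flow, so it is a minimum cut.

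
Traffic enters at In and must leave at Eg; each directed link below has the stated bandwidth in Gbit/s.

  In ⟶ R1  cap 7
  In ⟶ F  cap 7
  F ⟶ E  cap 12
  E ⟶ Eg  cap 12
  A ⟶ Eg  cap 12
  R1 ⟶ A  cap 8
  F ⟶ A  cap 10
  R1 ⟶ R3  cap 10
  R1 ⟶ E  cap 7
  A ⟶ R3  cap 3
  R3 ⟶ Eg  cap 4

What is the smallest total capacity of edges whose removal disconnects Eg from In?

14

Augment In→R1→E→Eg: bottleneck 7, flow now 7.
Augment In→F→E→Eg: bottleneck 5, flow now 12.
Augment In→F→A→Eg: bottleneck 2, flow now 14.
No augmenting path remains; maximum flow = 14.
By max-flow min-cut, the minimum cut capacity equals the max flow.
In the residual graph, reachable from In: {In}.
Min-cut edges: In→R1 (7), In→F (7); capacity 7 + 7 = 14.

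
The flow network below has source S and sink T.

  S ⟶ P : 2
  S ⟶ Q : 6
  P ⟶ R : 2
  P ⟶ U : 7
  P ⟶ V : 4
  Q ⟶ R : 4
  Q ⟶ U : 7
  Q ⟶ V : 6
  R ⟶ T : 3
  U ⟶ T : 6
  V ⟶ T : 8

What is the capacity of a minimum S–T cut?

8

Augment S→P→R→T: bottleneck 2, flow now 2.
Augment S→Q→R→T: bottleneck 1, flow now 3.
Augment S→Q→U→T: bottleneck 5, flow now 8.
No augmenting path remains; maximum flow = 8.
By max-flow min-cut, the minimum cut capacity equals the max flow.
In the residual graph, reachable from S: {S}.
Min-cut edges: S→P (2), S→Q (6); capacity 2 + 6 = 8.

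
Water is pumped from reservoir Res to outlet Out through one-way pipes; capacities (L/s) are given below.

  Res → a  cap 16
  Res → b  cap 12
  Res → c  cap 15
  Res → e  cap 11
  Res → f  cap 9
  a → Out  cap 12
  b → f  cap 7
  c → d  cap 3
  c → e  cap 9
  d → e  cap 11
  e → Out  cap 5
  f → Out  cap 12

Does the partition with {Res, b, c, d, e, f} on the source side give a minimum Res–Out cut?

No — its capacity is 33, but the minimum cut has capacity 29.

Given cut capacity: 16 + 5 + 12 = 33.
Augment Res→a→Out: bottleneck 12, flow now 12.
Augment Res→e→Out: bottleneck 5, flow now 17.
Augment Res→f→Out: bottleneck 9, flow now 26.
Augment Res→b→f→Out: bottleneck 3, flow now 29.
No augmenting path remains; maximum flow = 29.
In the residual graph, reachable from Res: {Res, a, b, c, d, e, f}.
Min-cut edges: a→Out (12), e→Out (5), f→Out (12); capacity 12 + 5 + 12 = 29.
Cut capacity 33 exceeds the max flow 29, so it is not minimum.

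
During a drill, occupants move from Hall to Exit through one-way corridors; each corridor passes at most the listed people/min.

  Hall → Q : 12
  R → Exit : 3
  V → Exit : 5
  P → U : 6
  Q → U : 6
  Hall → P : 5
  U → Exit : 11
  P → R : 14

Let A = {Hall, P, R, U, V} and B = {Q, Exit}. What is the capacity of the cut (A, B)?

31

Edges leaving {Hall, P, R, U, V}: Hall→Q (12), R→Exit (3), U→Exit (11), V→Exit (5).
Cut capacity = 12 + 3 + 11 + 5 = 31.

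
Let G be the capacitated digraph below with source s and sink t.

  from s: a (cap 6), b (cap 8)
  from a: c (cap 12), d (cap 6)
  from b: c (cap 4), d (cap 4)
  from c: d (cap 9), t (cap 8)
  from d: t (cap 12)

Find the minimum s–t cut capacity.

Augment s→a→c→t: bottleneck 6, flow now 6.
Augment s→b→c→t: bottleneck 2, flow now 8.
Augment s→b→d→t: bottleneck 4, flow now 12.
Augment s→b→c→d→t: bottleneck 2, flow now 14.
No augmenting path remains; maximum flow = 14.
By max-flow min-cut, the minimum cut capacity equals the max flow.
In the residual graph, reachable from s: {s}.
Min-cut edges: s→a (6), s→b (8); capacity 6 + 8 = 14.

14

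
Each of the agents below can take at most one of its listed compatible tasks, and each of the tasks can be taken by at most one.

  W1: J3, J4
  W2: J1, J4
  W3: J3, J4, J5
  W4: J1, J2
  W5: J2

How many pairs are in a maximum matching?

Unit-capacity flow: source→left, listed edges, right→sink; max matching = max flow.
Augmenting path W1→J3 (+1); matched 1.
Augmenting path W2→J1 (+1); matched 2.
Augmenting path W3→J4 (+1); matched 3.
Augmenting path W4→J2 (+1); matched 4.
Augmenting path W5→J2→W4→J1→W2→J4→W3→J5 (+1); matched 5.
No augmenting path remains; maximum matching = 5.
König certificate: {W1, W2, W3, W4, W5} is a vertex cover of size 5 (every listed pair touches it), so no matching can be larger.

5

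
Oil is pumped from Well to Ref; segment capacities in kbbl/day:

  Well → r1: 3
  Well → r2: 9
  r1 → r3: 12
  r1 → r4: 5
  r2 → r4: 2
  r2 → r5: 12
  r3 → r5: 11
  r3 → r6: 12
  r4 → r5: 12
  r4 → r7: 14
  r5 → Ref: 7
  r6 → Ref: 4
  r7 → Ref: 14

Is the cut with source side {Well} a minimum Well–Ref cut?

Given cut capacity: 3 + 9 = 12.
Augment Well→r2→r5→Ref: bottleneck 7, flow now 7.
Augment Well→r1→r3→r6→Ref: bottleneck 3, flow now 10.
Augment Well→r2→r4→r7→Ref: bottleneck 2, flow now 12.
No augmenting path remains; maximum flow = 12.
Cut capacity 12 equals the max flow, so it is a minimum cut.

Yes — it is a minimum cut (capacity 12).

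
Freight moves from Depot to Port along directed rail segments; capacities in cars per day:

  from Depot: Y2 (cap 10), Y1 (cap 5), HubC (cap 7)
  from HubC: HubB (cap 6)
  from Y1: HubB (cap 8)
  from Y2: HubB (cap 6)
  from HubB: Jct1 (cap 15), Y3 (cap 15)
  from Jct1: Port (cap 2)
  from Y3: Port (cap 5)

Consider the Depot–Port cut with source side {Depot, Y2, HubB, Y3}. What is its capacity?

32

Edges leaving {Depot, Y2, HubB, Y3}: Depot→HubC (7), Depot→Y1 (5), HubB→Jct1 (15), Y3→Port (5).
Cut capacity = 7 + 5 + 15 + 5 = 32.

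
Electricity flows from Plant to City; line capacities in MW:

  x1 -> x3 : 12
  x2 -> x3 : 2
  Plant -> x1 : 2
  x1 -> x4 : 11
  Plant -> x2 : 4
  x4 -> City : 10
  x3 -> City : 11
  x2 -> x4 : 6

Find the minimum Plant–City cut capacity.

6

Augment Plant→x1→x3→City: bottleneck 2, flow now 2.
Augment Plant→x2→x3→City: bottleneck 2, flow now 4.
Augment Plant→x2→x4→City: bottleneck 2, flow now 6.
No augmenting path remains; maximum flow = 6.
By max-flow min-cut, the minimum cut capacity equals the max flow.
In the residual graph, reachable from Plant: {Plant}.
Min-cut edges: Plant→x1 (2), Plant→x2 (4); capacity 2 + 4 = 6.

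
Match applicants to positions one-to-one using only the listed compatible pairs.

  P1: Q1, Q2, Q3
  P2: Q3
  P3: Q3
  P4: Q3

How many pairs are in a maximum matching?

Unit-capacity flow: source→left, listed edges, right→sink; max matching = max flow.
Augmenting path P1→Q1 (+1); matched 1.
Augmenting path P2→Q3 (+1); matched 2.
No augmenting path remains; maximum matching = 2.
König certificate: {P1, Q3} is a vertex cover of size 2 (every listed pair touches it), so no matching can be larger.

2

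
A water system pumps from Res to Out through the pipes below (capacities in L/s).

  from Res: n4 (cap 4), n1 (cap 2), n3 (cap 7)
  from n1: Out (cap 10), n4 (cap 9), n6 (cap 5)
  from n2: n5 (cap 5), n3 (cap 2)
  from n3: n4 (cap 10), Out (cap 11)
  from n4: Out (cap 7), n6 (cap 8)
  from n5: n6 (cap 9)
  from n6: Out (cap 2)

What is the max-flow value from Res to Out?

13

Augment Res→n1→Out: bottleneck 2, flow now 2.
Augment Res→n3→Out: bottleneck 7, flow now 9.
Augment Res→n4→Out: bottleneck 4, flow now 13.
No augmenting path remains; maximum flow = 13.
In the residual graph, reachable from Res: {Res}.
Min-cut edges: Res→n1 (2), Res→n3 (7), Res→n4 (4); capacity 2 + 7 + 4 = 13.
This cut is saturated, so no flow can exceed 13.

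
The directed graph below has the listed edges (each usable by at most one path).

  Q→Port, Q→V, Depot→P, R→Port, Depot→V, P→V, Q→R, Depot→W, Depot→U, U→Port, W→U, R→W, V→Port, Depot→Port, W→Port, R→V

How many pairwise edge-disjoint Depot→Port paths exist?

Assign every edge capacity 1; by Menger, the answer equals the max flow.
Path Depot→Port (+1); total 1.
Path Depot→U→Port (+1); total 2.
Path Depot→V→Port (+1); total 3.
Path Depot→W→Port (+1); total 4.
No residual Depot→Port path; max flow = 4.
Certifying cut of size 4: {Depot→Port, Depot→U, Depot→W, V→Port}.

4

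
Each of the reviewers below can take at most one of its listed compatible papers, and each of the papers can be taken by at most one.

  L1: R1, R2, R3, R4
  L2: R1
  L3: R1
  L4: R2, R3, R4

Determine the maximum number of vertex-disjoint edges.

3

Unit-capacity flow: source→left, listed edges, right→sink; max matching = max flow.
Augmenting path L1→R1 (+1); matched 1.
Augmenting path L4→R2 (+1); matched 2.
Augmenting path L2→R1→L1→R3 (+1); matched 3.
No augmenting path remains; maximum matching = 3.
König certificate: {L1, L4, R1} is a vertex cover of size 3 (every listed pair touches it), so no matching can be larger.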